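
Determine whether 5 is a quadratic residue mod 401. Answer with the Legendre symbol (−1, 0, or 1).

Reciprocity: 5 ≡ 1 and 401 ≡ 1 (mod 4), so (5/401) = +(401/5).
Reduce top mod 5: now compute (1/5).
Reached (1/5) = 1. Collecting the sign flips along the way, the symbol is +1.

1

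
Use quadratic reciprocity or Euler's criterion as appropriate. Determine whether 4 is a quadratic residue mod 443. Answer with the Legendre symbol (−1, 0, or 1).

Euler's criterion: (4/443) ≡ 4^221 (mod 443).
4^2 ≡ 16 (mod 443)
4^4 ≡ 256 (mod 443)
4^8 ≡ 415 (mod 443)
4^16 ≡ 341 (mod 443)
4^32 ≡ 215 (mod 443)
4^64 ≡ 153 (mod 443)
4^128 ≡ 373 (mod 443)
4^221 = 4^(128+64+16+8+4+1) ≡ 1 (mod 443).
Result is 1, so (4/443) = 1.

1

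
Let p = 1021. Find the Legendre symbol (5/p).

Reciprocity: 5 ≡ 1 and 1021 ≡ 1 (mod 4), so (5/1021) = +(1021/5).
Reduce top mod 5: now compute (1/5).
Reached (1/5) = 1. Collecting the sign flips along the way, the symbol is +1.

1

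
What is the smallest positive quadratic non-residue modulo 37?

2

(2/37) = −1, so 2 is the smallest positive non-residue mod 37.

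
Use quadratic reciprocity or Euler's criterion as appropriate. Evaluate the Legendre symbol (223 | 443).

-1

Reciprocity: 223 ≡ 3 and 443 ≡ 3 (mod 4), so (223/443) = −(443/223).
Reduce top mod 223: now compute (220/223).
Pull out 2^2: since 223 ≡ 7 (mod 8), (2/223) = +1, so (2/223)^2 = +1.
Reciprocity: 55 ≡ 3 and 223 ≡ 3 (mod 4), so (55/223) = −(223/55).
Reduce top mod 55: now compute (3/55).
Reciprocity: 3 ≡ 3 and 55 ≡ 3 (mod 4), so (3/55) = −(55/3).
Reduce top mod 3: now compute (1/3).
Reached (1/3) = 1. Collecting the sign flips along the way, the symbol is -1.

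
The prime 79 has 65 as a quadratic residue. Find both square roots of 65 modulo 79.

12, 67

Since 79 ≡ 3 (mod 4), a square root of 65 is 65^((79+1)/4) = 65^20 mod 79.
Repeated squaring: 65^2≡38, 65^4≡22, 65^8≡10, 65^16≡21 (mod 79).
65^20 = 65^(16+4) ≡ 67 (mod 79).
Check: 67² = 4489 ≡ 65 (mod 79). The two roots are 12 and 67.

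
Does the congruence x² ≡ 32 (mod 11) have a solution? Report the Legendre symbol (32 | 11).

First reduce: 32 ≡ 10 (mod 11).
Pull out 2: since 11 ≡ 3 (mod 8), (2/11) = -1.
Reciprocity: 5 ≡ 1 and 11 ≡ 3 (mod 4), so (5/11) = +(11/5).
Reduce top mod 5: now compute (1/5).
Reached (1/5) = 1. Collecting the sign flips along the way, the symbol is -1.

-1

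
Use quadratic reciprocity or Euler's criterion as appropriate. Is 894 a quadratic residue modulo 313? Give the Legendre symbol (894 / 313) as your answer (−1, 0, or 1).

-1

Euler's criterion: (894/313) ≡ 268^156 (mod 313).
268^2 ≡ 147 (mod 313)
268^4 ≡ 12 (mod 313)
268^8 ≡ 144 (mod 313)
268^16 ≡ 78 (mod 313)
268^32 ≡ 137 (mod 313)
268^64 ≡ 302 (mod 313)
268^128 ≡ 121 (mod 313)
268^156 = 268^(128+16+8+4) ≡ 312 (mod 313).
Result is 312 ≡ −1, so (894/313) = −1.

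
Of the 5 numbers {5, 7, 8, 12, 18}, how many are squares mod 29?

(5/29) = +1 → QR.
(7/29) = +1 → QR.
(8/29) = -1 → non-residue.
(12/29) = -1 → non-residue.
(18/29) = -1 → non-residue.
Total quadratic residues among the 5: 2.

2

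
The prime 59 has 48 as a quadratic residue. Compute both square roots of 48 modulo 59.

15, 44

Since 59 ≡ 3 (mod 4), a square root of 48 is 48^((59+1)/4) = 48^15 mod 59.
Repeated squaring: 48^2≡3, 48^4≡9, 48^8≡22 (mod 59).
48^15 = 48^(8+4+2+1) ≡ 15 (mod 59).
Check: 15² = 225 ≡ 48 (mod 59). The two roots are 15 and 44.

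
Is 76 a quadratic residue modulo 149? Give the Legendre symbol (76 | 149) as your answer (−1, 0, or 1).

Pull out 2^2: since 149 ≡ 5 (mod 8), (2/149) = -1, so (2/149)^2 = +1.
Reciprocity: 19 ≡ 3 and 149 ≡ 1 (mod 4), so (19/149) = +(149/19).
Reduce top mod 19: now compute (16/19).
Pull out 2^4: since 19 ≡ 3 (mod 8), (2/19) = -1, so (2/19)^4 = +1.
Reached (1/19) = 1. Collecting the sign flips along the way, the symbol is +1.

1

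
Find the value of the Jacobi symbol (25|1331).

Reciprocity: 25 ≡ 1 and 1331 ≡ 3 (mod 4), so (25/1331) = +(1331/25).
Reduce top mod 25: now compute (6/25).
Pull out 2: since 25 ≡ 1 (mod 8), (2/25) = +1.
Reciprocity: 3 ≡ 3 and 25 ≡ 1 (mod 4), so (3/25) = +(25/3).
Reduce top mod 3: now compute (1/3).
Reached (1/3) = 1. Collecting the sign flips along the way, the symbol is +1.

1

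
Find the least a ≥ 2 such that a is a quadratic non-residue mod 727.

3

(2/727) = +1, so 2 is a residue.
(3/727) = −1, so 3 is the smallest positive non-residue mod 727.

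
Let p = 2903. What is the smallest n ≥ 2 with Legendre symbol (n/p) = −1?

(2/2903) = +1, so 2 is a residue.
(3/2903) = +1, so 3 is a residue.
(4/2903) = +1, so 4 is a residue.
(5/2903) = −1, so 5 is the smallest positive non-residue mod 2903.

5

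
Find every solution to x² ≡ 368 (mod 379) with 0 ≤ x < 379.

Since 379 ≡ 3 (mod 4), a square root of 368 is 368^((379+1)/4) = 368^95 mod 379.
Repeated squaring: 368^2≡121, 368^4≡239, 368^8≡271, 368^16≡294, 368^32≡24, 368^64≡197 (mod 379).
368^95 = 368^(64+16+8+4+2+1) ≡ 87 (mod 379).
Check: 87² = 7569 ≡ 368 (mod 379). The two roots are 87 and 292.

87, 292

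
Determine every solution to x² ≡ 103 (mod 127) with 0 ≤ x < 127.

Since 127 ≡ 3 (mod 4), a square root of 103 is 103^((127+1)/4) = 103^32 mod 127.
Repeated squaring: 103^2≡68, 103^4≡52, 103^8≡37, 103^16≡99, 103^32≡22 (mod 127).
103^32 = 103^(32) ≡ 22 (mod 127).
Check: 22² = 484 ≡ 103 (mod 127). The two roots are 22 and 105.

22, 105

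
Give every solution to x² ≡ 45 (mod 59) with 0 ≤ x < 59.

24, 35

Since 59 ≡ 3 (mod 4), a square root of 45 is 45^((59+1)/4) = 45^15 mod 59.
Repeated squaring: 45^2≡19, 45^4≡7, 45^8≡49 (mod 59).
45^15 = 45^(8+4+2+1) ≡ 35 (mod 59).
Check: 35² = 1225 ≡ 45 (mod 59). The two roots are 24 and 35.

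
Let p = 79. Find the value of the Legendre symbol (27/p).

-1

Reciprocity: 27 ≡ 3 and 79 ≡ 3 (mod 4), so (27/79) = −(79/27).
Reduce top mod 27: now compute (25/27).
Reciprocity: 25 ≡ 1 and 27 ≡ 3 (mod 4), so (25/27) = +(27/25).
Reduce top mod 25: now compute (2/25).
Pull out 2: since 25 ≡ 1 (mod 8), (2/25) = +1.
Reached (1/25) = 1. Collecting the sign flips along the way, the symbol is -1.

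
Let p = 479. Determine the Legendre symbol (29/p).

Reciprocity: 29 ≡ 1 and 479 ≡ 3 (mod 4), so (29/479) = +(479/29).
Reduce top mod 29: now compute (15/29).
Reciprocity: 15 ≡ 3 and 29 ≡ 1 (mod 4), so (15/29) = +(29/15).
Reduce top mod 15: now compute (14/15).
Pull out 2: since 15 ≡ 7 (mod 8), (2/15) = +1.
Reciprocity: 7 ≡ 3 and 15 ≡ 3 (mod 4), so (7/15) = −(15/7).
Reduce top mod 7: now compute (1/7).
Reached (1/7) = 1. Collecting the sign flips along the way, the symbol is -1.

-1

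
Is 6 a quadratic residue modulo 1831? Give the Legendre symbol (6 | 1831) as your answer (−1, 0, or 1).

Pull out 2: since 1831 ≡ 7 (mod 8), (2/1831) = +1.
Reciprocity: 3 ≡ 3 and 1831 ≡ 3 (mod 4), so (3/1831) = −(1831/3).
Reduce top mod 3: now compute (1/3).
Reached (1/3) = 1. Collecting the sign flips along the way, the symbol is -1.

-1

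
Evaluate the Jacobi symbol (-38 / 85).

First reduce: -38 ≡ 47 (mod 85).
Reciprocity: 47 ≡ 3 and 85 ≡ 1 (mod 4), so (47/85) = +(85/47).
Reduce top mod 47: now compute (38/47).
Pull out 2: since 47 ≡ 7 (mod 8), (2/47) = +1.
Reciprocity: 19 ≡ 3 and 47 ≡ 3 (mod 4), so (19/47) = −(47/19).
Reduce top mod 19: now compute (9/19).
Reciprocity: 9 ≡ 1 and 19 ≡ 3 (mod 4), so (9/19) = +(19/9).
Reduce top mod 9: now compute (1/9).
Reached (1/9) = 1. Collecting the sign flips along the way, the symbol is -1.

-1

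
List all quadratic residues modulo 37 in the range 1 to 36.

1, 3, 4, 7, 9, 10, 11, 12, 16, 21, 25, 26, 27, 28, 30, 33, 34, 36

Square k = 1,…,18 (k and 37−k give the same square):
1²=1, 2²=4, 3²=9, 4²=16, 5²=25, 6²=36, 7²≡12, 8²≡27, 9²≡7, 10²≡26, 11²≡10, 12²≡33, 13²≡21, 14²≡11, 15²≡3, 16²≡34, 17²≡30, 18²≡28 (mod 37).
So the quadratic residues mod 37 are {1, 3, 4, 7, 9, 10, 11, 12, 16, 21, 25, 26, 27, 28, 30, 33, 34, 36}.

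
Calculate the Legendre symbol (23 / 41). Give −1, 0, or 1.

1

Euler's criterion: (23/41) ≡ 23^20 (mod 41).
23^2 ≡ 37 (mod 41)
23^4 ≡ 16 (mod 41)
23^8 ≡ 10 (mod 41)
23^16 ≡ 18 (mod 41)
23^20 = 23^(16+4) ≡ 1 (mod 41).
Result is 1, so (23/41) = 1.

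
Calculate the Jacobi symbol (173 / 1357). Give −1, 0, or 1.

-1

Reciprocity: 173 ≡ 1 and 1357 ≡ 1 (mod 4), so (173/1357) = +(1357/173).
Reduce top mod 173: now compute (146/173).
Pull out 2: since 173 ≡ 5 (mod 8), (2/173) = -1.
Reciprocity: 73 ≡ 1 and 173 ≡ 1 (mod 4), so (73/173) = +(173/73).
Reduce top mod 73: now compute (27/73).
Reciprocity: 27 ≡ 3 and 73 ≡ 1 (mod 4), so (27/73) = +(73/27).
Reduce top mod 27: now compute (19/27).
Reciprocity: 19 ≡ 3 and 27 ≡ 3 (mod 4), so (19/27) = −(27/19).
Reduce top mod 19: now compute (8/19).
Pull out 2^3: since 19 ≡ 3 (mod 8), (2/19) = -1, so (2/19)^3 = -1.
Reached (1/19) = 1. Collecting the sign flips along the way, the symbol is -1.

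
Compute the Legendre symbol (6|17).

Euler's criterion: (6/17) ≡ 6^8 (mod 17).
6^2 ≡ 2 (mod 17)
6^4 ≡ 4 (mod 17)
6^8 ≡ 16 (mod 17)
6^8 = 6^(8) ≡ 16 (mod 17).
Result is 16 ≡ −1, so (6/17) = −1.

-1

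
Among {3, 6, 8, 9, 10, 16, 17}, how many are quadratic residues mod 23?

(3/23) = +1 → QR.
(6/23) = +1 → QR.
(8/23) = +1 → QR.
(9/23) = +1 → QR.
(10/23) = -1 → non-residue.
(16/23) = +1 → QR.
(17/23) = -1 → non-residue.
Total quadratic residues among the 7: 5.

5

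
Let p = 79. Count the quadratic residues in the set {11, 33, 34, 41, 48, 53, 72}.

2

(11/79) = +1 → QR.
(33/79) = -1 → non-residue.
(34/79) = -1 → non-residue.
(41/79) = -1 → non-residue.
(48/79) = -1 → non-residue.
(53/79) = -1 → non-residue.
(72/79) = +1 → QR.
Total quadratic residues among the 7: 2.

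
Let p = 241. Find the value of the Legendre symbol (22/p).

Pull out 2: since 241 ≡ 1 (mod 8), (2/241) = +1.
Reciprocity: 11 ≡ 3 and 241 ≡ 1 (mod 4), so (11/241) = +(241/11).
Reduce top mod 11: now compute (10/11).
Pull out 2: since 11 ≡ 3 (mod 8), (2/11) = -1.
Reciprocity: 5 ≡ 1 and 11 ≡ 3 (mod 4), so (5/11) = +(11/5).
Reduce top mod 5: now compute (1/5).
Reached (1/5) = 1. Collecting the sign flips along the way, the symbol is -1.

-1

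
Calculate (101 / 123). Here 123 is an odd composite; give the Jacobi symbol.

1

Reciprocity: 101 ≡ 1 and 123 ≡ 3 (mod 4), so (101/123) = +(123/101).
Reduce top mod 101: now compute (22/101).
Pull out 2: since 101 ≡ 5 (mod 8), (2/101) = -1.
Reciprocity: 11 ≡ 3 and 101 ≡ 1 (mod 4), so (11/101) = +(101/11).
Reduce top mod 11: now compute (2/11).
Pull out 2: since 11 ≡ 3 (mod 8), (2/11) = -1.
Reached (1/11) = 1. Collecting the sign flips along the way, the symbol is +1.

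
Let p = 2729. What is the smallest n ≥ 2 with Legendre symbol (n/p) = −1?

3

(2/2729) = +1, so 2 is a residue.
(3/2729) = −1, so 3 is the smallest positive non-residue mod 2729.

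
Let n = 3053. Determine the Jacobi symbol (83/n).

1

Reciprocity: 83 ≡ 3 and 3053 ≡ 1 (mod 4), so (83/3053) = +(3053/83).
Reduce top mod 83: now compute (65/83).
Reciprocity: 65 ≡ 1 and 83 ≡ 3 (mod 4), so (65/83) = +(83/65).
Reduce top mod 65: now compute (18/65).
Pull out 2: since 65 ≡ 1 (mod 8), (2/65) = +1.
Reciprocity: 9 ≡ 1 and 65 ≡ 1 (mod 4), so (9/65) = +(65/9).
Reduce top mod 9: now compute (2/9).
Pull out 2: since 9 ≡ 1 (mod 8), (2/9) = +1.
Reached (1/9) = 1. Collecting the sign flips along the way, the symbol is +1.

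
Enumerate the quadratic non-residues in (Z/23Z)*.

5,7,10,11,14,15,17,19,20,21,22

Square k = 1,…,11 (k and 23−k give the same square):
1²=1, 2²=4, 3²=9, 4²=16, 5²≡2, 6²≡13, 7²≡3, 8²≡18, 9²≡12, 10²≡8, 11²≡6 (mod 23).
The residues are {1, 2, 3, 4, 6, 8, 9, 12, 13, 16, 18}; the non-residues are the remaining 11 nonzero classes.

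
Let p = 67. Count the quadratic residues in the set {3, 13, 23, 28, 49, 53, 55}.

3

(3/67) = -1 → non-residue.
(13/67) = -1 → non-residue.
(23/67) = +1 → QR.
(28/67) = -1 → non-residue.
(49/67) = +1 → QR.
(53/67) = -1 → non-residue.
(55/67) = +1 → QR.
Total quadratic residues among the 7: 3.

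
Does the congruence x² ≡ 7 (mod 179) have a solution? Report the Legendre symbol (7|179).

-1

Euler's criterion: (7/179) ≡ 7^89 (mod 179).
7^2 ≡ 49 (mod 179)
7^4 ≡ 74 (mod 179)
7^8 ≡ 106 (mod 179)
7^16 ≡ 138 (mod 179)
7^32 ≡ 70 (mod 179)
7^64 ≡ 67 (mod 179)
7^89 = 7^(64+16+8+1) ≡ 178 (mod 179).
Result is 178 ≡ −1, so (7/179) = −1.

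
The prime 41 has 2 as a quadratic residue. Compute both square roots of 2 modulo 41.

17, 24

41 ≡ 1 (mod 4), so we find a root by search.
Trying successive values, 17² = 289 ≡ 2 (mod 41). The other root is 41 − 17 = 24.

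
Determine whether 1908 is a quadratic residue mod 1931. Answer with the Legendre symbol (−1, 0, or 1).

-1

Pull out 2^2: since 1931 ≡ 3 (mod 8), (2/1931) = -1, so (2/1931)^2 = +1.
Reciprocity: 477 ≡ 1 and 1931 ≡ 3 (mod 4), so (477/1931) = +(1931/477).
Reduce top mod 477: now compute (23/477).
Reciprocity: 23 ≡ 3 and 477 ≡ 1 (mod 4), so (23/477) = +(477/23).
Reduce top mod 23: now compute (17/23).
Reciprocity: 17 ≡ 1 and 23 ≡ 3 (mod 4), so (17/23) = +(23/17).
Reduce top mod 17: now compute (6/17).
Pull out 2: since 17 ≡ 1 (mod 8), (2/17) = +1.
Reciprocity: 3 ≡ 3 and 17 ≡ 1 (mod 4), so (3/17) = +(17/3).
Reduce top mod 3: now compute (2/3).
Pull out 2: since 3 ≡ 3 (mod 8), (2/3) = -1.
Reached (1/3) = 1. Collecting the sign flips along the way, the symbol is -1.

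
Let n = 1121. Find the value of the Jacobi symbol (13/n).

1

Reciprocity: 13 ≡ 1 and 1121 ≡ 1 (mod 4), so (13/1121) = +(1121/13).
Reduce top mod 13: now compute (3/13).
Reciprocity: 3 ≡ 3 and 13 ≡ 1 (mod 4), so (3/13) = +(13/3).
Reduce top mod 3: now compute (1/3).
Reached (1/3) = 1. Collecting the sign flips along the way, the symbol is +1.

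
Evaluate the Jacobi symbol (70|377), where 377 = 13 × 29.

Pull out 2: since 377 ≡ 1 (mod 8), (2/377) = +1.
Reciprocity: 35 ≡ 3 and 377 ≡ 1 (mod 4), so (35/377) = +(377/35).
Reduce top mod 35: now compute (27/35).
Reciprocity: 27 ≡ 3 and 35 ≡ 3 (mod 4), so (27/35) = −(35/27).
Reduce top mod 27: now compute (8/27).
Pull out 2^3: since 27 ≡ 3 (mod 8), (2/27) = -1, so (2/27)^3 = -1.
Reached (1/27) = 1. Collecting the sign flips along the way, the symbol is +1.

1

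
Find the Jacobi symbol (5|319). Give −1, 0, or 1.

1

Reciprocity: 5 ≡ 1 and 319 ≡ 3 (mod 4), so (5/319) = +(319/5).
Reduce top mod 5: now compute (4/5).
Pull out 2^2: since 5 ≡ 5 (mod 8), (2/5) = -1, so (2/5)^2 = +1.
Reached (1/5) = 1. Collecting the sign flips along the way, the symbol is +1.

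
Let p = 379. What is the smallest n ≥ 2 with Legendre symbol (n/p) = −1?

2

(2/379) = −1, so 2 is the smallest positive non-residue mod 379.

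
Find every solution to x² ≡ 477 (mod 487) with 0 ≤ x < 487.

136, 351

Since 487 ≡ 3 (mod 4), a square root of 477 is 477^((487+1)/4) = 477^122 mod 487.
Repeated squaring: 477^2≡100, 477^4≡260, 477^8≡394, 477^16≡370, 477^32≡53, 477^64≡374 (mod 487).
477^122 = 477^(64+32+16+8+2) ≡ 351 (mod 487).
Check: 351² = 123201 ≡ 477 (mod 487). The two roots are 136 and 351.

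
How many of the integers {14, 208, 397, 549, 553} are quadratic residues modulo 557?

(14/557) = -1 → non-residue.
(208/557) = -1 → non-residue.
(397/557) = +1 → QR.
(549/557) = -1 → non-residue.
(553/557) = +1 → QR.
Total quadratic residues among the 5: 2.

2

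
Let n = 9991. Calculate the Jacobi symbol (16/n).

Pull out 2^4: since 9991 ≡ 7 (mod 8), (2/9991) = +1, so (2/9991)^4 = +1.
Reached (1/9991) = 1. Collecting the sign flips along the way, the symbol is +1.

1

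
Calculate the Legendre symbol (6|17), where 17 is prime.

Euler's criterion: (6/17) ≡ 6^8 (mod 17).
6^2 ≡ 2 (mod 17)
6^4 ≡ 4 (mod 17)
6^8 ≡ 16 (mod 17)
6^8 = 6^(8) ≡ 16 (mod 17).
Result is 16 ≡ −1, so (6/17) = −1.

-1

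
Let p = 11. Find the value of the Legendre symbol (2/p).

Euler's criterion: (2/11) ≡ 2^5 (mod 11).
2^2 ≡ 4 (mod 11)
2^4 ≡ 5 (mod 11)
2^5 = 2^(4+1) ≡ 10 (mod 11).
Result is 10 ≡ −1, so (2/11) = −1.

-1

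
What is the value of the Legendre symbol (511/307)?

-1

First reduce: 511 ≡ 204 (mod 307).
Pull out 2^2: since 307 ≡ 3 (mod 8), (2/307) = -1, so (2/307)^2 = +1.
Reciprocity: 51 ≡ 3 and 307 ≡ 3 (mod 4), so (51/307) = −(307/51).
Reduce top mod 51: now compute (1/51).
Reached (1/51) = 1. Collecting the sign flips along the way, the symbol is -1.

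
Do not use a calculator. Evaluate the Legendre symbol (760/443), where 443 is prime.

Euler's criterion: (760/443) ≡ 317^221 (mod 443).
317^2 ≡ 371 (mod 443)
317^4 ≡ 311 (mod 443)
317^8 ≡ 147 (mod 443)
317^16 ≡ 345 (mod 443)
317^32 ≡ 301 (mod 443)
317^64 ≡ 229 (mod 443)
317^128 ≡ 167 (mod 443)
317^221 = 317^(128+64+16+8+4+1) ≡ 442 (mod 443).
Result is 442 ≡ −1, so (760/443) = −1.

-1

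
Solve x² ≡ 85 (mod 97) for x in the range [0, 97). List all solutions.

97 ≡ 1 (mod 4), so we find a root by search.
Trying successive values, 45² = 2025 ≡ 85 (mod 97). The other root is 97 − 45 = 52.

45, 52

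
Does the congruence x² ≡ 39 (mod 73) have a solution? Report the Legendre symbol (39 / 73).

-1

Reciprocity: 39 ≡ 3 and 73 ≡ 1 (mod 4), so (39/73) = +(73/39).
Reduce top mod 39: now compute (34/39).
Pull out 2: since 39 ≡ 7 (mod 8), (2/39) = +1.
Reciprocity: 17 ≡ 1 and 39 ≡ 3 (mod 4), so (17/39) = +(39/17).
Reduce top mod 17: now compute (5/17).
Reciprocity: 5 ≡ 1 and 17 ≡ 1 (mod 4), so (5/17) = +(17/5).
Reduce top mod 5: now compute (2/5).
Pull out 2: since 5 ≡ 5 (mod 8), (2/5) = -1.
Reached (1/5) = 1. Collecting the sign flips along the way, the symbol is -1.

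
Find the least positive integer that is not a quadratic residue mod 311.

(2/311) = +1, so 2 is a residue.
(3/311) = +1, so 3 is a residue.
(4/311) = +1, so 4 is a residue.
(5/311) = +1, so 5 is a residue.
(6/311) = +1, so 6 is a residue.
(7/311) = +1, so 7 is a residue.
(8/311) = +1, so 8 is a residue.
(9/311) = +1, so 9 is a residue.
(10/311) = +1, so 10 is a residue.
(11/311) = −1, so 11 is the smallest positive non-residue mod 311.

11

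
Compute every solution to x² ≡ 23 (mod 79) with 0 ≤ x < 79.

Since 79 ≡ 3 (mod 4), a square root of 23 is 23^((79+1)/4) = 23^20 mod 79.
Repeated squaring: 23^2≡55, 23^4≡23, 23^8≡55, 23^16≡23 (mod 79).
23^20 = 23^(16+4) ≡ 55 (mod 79).
Check: 55² = 3025 ≡ 23 (mod 79). The two roots are 24 and 55.

24, 55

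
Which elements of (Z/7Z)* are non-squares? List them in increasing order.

3 5 6

Square k = 1,…,3 (k and 7−k give the same square):
1²=1, 2²=4, 3²≡2 (mod 7).
The residues are {1, 2, 4}; the non-residues are the remaining 3 nonzero classes.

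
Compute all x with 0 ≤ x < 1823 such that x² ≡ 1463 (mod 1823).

Since 1823 ≡ 3 (mod 4), a square root of 1463 is 1463^((1823+1)/4) = 1463^456 mod 1823.
Repeated squaring: 1463^2≡167, 1463^4≡544, 1463^8≡610, 1463^16≡208, 1463^32≡1335, 1463^64≡1154, 1463^128≡926, 1463^256≡666 (mod 1823).
1463^456 = 1463^(256+128+64+8) ≡ 1633 (mod 1823).
Check: 1633² = 2666689 ≡ 1463 (mod 1823). The two roots are 190 and 1633.

190, 1633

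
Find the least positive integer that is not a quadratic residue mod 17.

(2/17) = +1, so 2 is a residue.
(3/17) = −1, so 3 is the smallest positive non-residue mod 17.

3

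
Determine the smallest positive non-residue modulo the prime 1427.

2

(2/1427) = −1, so 2 is the smallest positive non-residue mod 1427.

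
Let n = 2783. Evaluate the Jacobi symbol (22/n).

Pull out 2: since 2783 ≡ 7 (mod 8), (2/2783) = +1.
Reciprocity: 11 ≡ 3 and 2783 ≡ 3 (mod 4), so (11/2783) = −(2783/11).
Reduce top mod 11: now compute (0/11).
Top reduces to 0: gcd > 1, so the symbol is 0.

0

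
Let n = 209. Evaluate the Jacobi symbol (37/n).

-1

Reciprocity: 37 ≡ 1 and 209 ≡ 1 (mod 4), so (37/209) = +(209/37).
Reduce top mod 37: now compute (24/37).
Pull out 2^3: since 37 ≡ 5 (mod 8), (2/37) = -1, so (2/37)^3 = -1.
Reciprocity: 3 ≡ 3 and 37 ≡ 1 (mod 4), so (3/37) = +(37/3).
Reduce top mod 3: now compute (1/3).
Reached (1/3) = 1. Collecting the sign flips along the way, the symbol is -1.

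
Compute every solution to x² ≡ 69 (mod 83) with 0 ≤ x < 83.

22, 61

Since 83 ≡ 3 (mod 4), a square root of 69 is 69^((83+1)/4) = 69^21 mod 83.
Repeated squaring: 69^2≡30, 69^4≡70, 69^8≡3, 69^16≡9 (mod 83).
69^21 = 69^(16+4+1) ≡ 61 (mod 83).
Check: 61² = 3721 ≡ 69 (mod 83). The two roots are 22 and 61.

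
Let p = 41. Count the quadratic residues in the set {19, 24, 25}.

1

(19/41) = -1 → non-residue.
(24/41) = -1 → non-residue.
(25/41) = +1 → QR.
Total quadratic residues among the 3: 1.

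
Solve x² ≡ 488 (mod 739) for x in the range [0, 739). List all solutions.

Since 739 ≡ 3 (mod 4), a square root of 488 is 488^((739+1)/4) = 488^185 mod 739.
Repeated squaring: 488^2≡186, 488^4≡602, 488^8≡294, 488^16≡712, 488^32≡729, 488^64≡100, 488^128≡393 (mod 739).
488^185 = 488^(128+32+16+8+1) ≡ 80 (mod 739).
Check: 80² = 6400 ≡ 488 (mod 739). The two roots are 80 and 659.

80, 659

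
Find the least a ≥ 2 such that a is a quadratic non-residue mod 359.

(2/359) = +1, so 2 is a residue.
(3/359) = +1, so 3 is a residue.
(4/359) = +1, so 4 is a residue.
(5/359) = +1, so 5 is a residue.
(6/359) = +1, so 6 is a residue.
(7/359) = −1, so 7 is the smallest positive non-residue mod 359.

7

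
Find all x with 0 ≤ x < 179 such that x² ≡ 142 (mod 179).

Since 179 ≡ 3 (mod 4), a square root of 142 is 142^((179+1)/4) = 142^45 mod 179.
Repeated squaring: 142^2≡116, 142^4≡31, 142^8≡66, 142^16≡60, 142^32≡20 (mod 179).
142^45 = 142^(32+8+4+1) ≡ 121 (mod 179).
Check: 121² = 14641 ≡ 142 (mod 179). The two roots are 58 and 121.

58, 121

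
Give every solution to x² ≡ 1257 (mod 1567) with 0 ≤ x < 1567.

463, 1104

Since 1567 ≡ 3 (mod 4), a square root of 1257 is 1257^((1567+1)/4) = 1257^392 mod 1567.
Repeated squaring: 1257^2≡513, 1257^4≡1480, 1257^8≡1301, 1257^16≡241, 1257^32≡102, 1257^64≡1002, 1257^128≡1124, 1257^256≡374 (mod 1567).
1257^392 = 1257^(256+128+8) ≡ 1104 (mod 1567).
Check: 1104² = 1218816 ≡ 1257 (mod 1567). The two roots are 463 and 1104.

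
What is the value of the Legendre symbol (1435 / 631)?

-1

Euler's criterion: (1435/631) ≡ 173^315 (mod 631).
173^2 ≡ 272 (mod 631)
173^4 ≡ 157 (mod 631)
173^8 ≡ 40 (mod 631)
173^16 ≡ 338 (mod 631)
173^32 ≡ 33 (mod 631)
173^64 ≡ 458 (mod 631)
173^128 ≡ 272 (mod 631)
173^256 ≡ 157 (mod 631)
173^315 = 173^(256+32+16+8+2+1) ≡ 630 (mod 631).
Result is 630 ≡ −1, so (1435/631) = −1.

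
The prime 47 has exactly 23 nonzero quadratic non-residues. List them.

5,10,11,13,15,19,20,22,23,26,29,30,31,33,35,38,39,40,41,43,44,45,46

Square k = 1,…,23 (k and 47−k give the same square):
1²=1, 2²=4, 3²=9, 4²=16, 5²=25, 6²=36, 7²≡2, 8²≡17, 9²≡34, 10²≡6, 11²≡27, 12²≡3, 13²≡28, 14²≡8, 15²≡37, 16²≡21, 17²≡7, 18²≡42, 19²≡32, 20²≡24, 21²≡18, 22²≡14, 23²≡12 (mod 47).
The residues are {1, 2, 3, 4, 6, 7, 8, 9, 12, 14, 16, 17, 18, 21, 24, 25, 27, 28, 32, 34, 36, 37, 42}; the non-residues are the remaining 23 nonzero classes.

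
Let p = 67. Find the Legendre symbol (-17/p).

First reduce: -17 ≡ 50 (mod 67).
Pull out 2: since 67 ≡ 3 (mod 8), (2/67) = -1.
Reciprocity: 25 ≡ 1 and 67 ≡ 3 (mod 4), so (25/67) = +(67/25).
Reduce top mod 25: now compute (17/25).
Reciprocity: 17 ≡ 1 and 25 ≡ 1 (mod 4), so (17/25) = +(25/17).
Reduce top mod 17: now compute (8/17).
Pull out 2^3: since 17 ≡ 1 (mod 8), (2/17) = +1, so (2/17)^3 = +1.
Reached (1/17) = 1. Collecting the sign flips along the way, the symbol is -1.

-1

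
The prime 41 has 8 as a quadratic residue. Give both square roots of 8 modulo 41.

7, 34

41 ≡ 1 (mod 4), so we find a root by search.
Trying successive values, 7² = 49 ≡ 8 (mod 41). The other root is 41 − 7 = 34.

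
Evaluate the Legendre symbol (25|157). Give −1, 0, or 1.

1

Euler's criterion: (25/157) ≡ 25^78 (mod 157).
25^2 ≡ 154 (mod 157)
25^4 ≡ 9 (mod 157)
25^8 ≡ 81 (mod 157)
25^16 ≡ 124 (mod 157)
25^32 ≡ 147 (mod 157)
25^64 ≡ 100 (mod 157)
25^78 = 25^(64+8+4+2) ≡ 1 (mod 157).
Result is 1, so (25/157) = 1.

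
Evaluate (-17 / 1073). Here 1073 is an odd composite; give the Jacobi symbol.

First reduce: -17 ≡ 1056 (mod 1073).
Pull out 2^5: since 1073 ≡ 1 (mod 8), (2/1073) = +1, so (2/1073)^5 = +1.
Reciprocity: 33 ≡ 1 and 1073 ≡ 1 (mod 4), so (33/1073) = +(1073/33).
Reduce top mod 33: now compute (17/33).
Reciprocity: 17 ≡ 1 and 33 ≡ 1 (mod 4), so (17/33) = +(33/17).
Reduce top mod 17: now compute (16/17).
Pull out 2^4: since 17 ≡ 1 (mod 8), (2/17) = +1, so (2/17)^4 = +1.
Reached (1/17) = 1. Collecting the sign flips along the way, the symbol is +1.

1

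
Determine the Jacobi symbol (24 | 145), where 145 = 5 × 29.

1

Pull out 2^3: since 145 ≡ 1 (mod 8), (2/145) = +1, so (2/145)^3 = +1.
Reciprocity: 3 ≡ 3 and 145 ≡ 1 (mod 4), so (3/145) = +(145/3).
Reduce top mod 3: now compute (1/3).
Reached (1/3) = 1. Collecting the sign flips along the way, the symbol is +1.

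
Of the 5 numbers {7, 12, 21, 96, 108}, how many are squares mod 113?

1

(7/113) = +1 → QR.
(12/113) = -1 → non-residue.
(21/113) = -1 → non-residue.
(96/113) = -1 → non-residue.
(108/113) = -1 → non-residue.
Total quadratic residues among the 5: 1.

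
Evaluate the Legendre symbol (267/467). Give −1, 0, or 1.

1

Euler's criterion: (267/467) ≡ 267^233 (mod 467).
267^2 ≡ 305 (mod 467)
267^4 ≡ 92 (mod 467)
267^8 ≡ 58 (mod 467)
267^16 ≡ 95 (mod 467)
267^32 ≡ 152 (mod 467)
267^64 ≡ 221 (mod 467)
267^128 ≡ 273 (mod 467)
267^233 = 267^(128+64+32+8+1) ≡ 1 (mod 467).
Result is 1, so (267/467) = 1.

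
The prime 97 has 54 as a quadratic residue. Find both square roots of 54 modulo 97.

32, 65

97 ≡ 1 (mod 4), so we find a root by search.
Trying successive values, 32² = 1024 ≡ 54 (mod 97). The other root is 97 − 32 = 65.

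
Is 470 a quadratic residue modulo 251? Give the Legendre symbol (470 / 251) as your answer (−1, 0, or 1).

1

First reduce: 470 ≡ 219 (mod 251).
Reciprocity: 219 ≡ 3 and 251 ≡ 3 (mod 4), so (219/251) = −(251/219).
Reduce top mod 219: now compute (32/219).
Pull out 2^5: since 219 ≡ 3 (mod 8), (2/219) = -1, so (2/219)^5 = -1.
Reached (1/219) = 1. Collecting the sign flips along the way, the symbol is +1.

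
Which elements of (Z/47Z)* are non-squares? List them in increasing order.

Square k = 1,…,23 (k and 47−k give the same square):
1²=1, 2²=4, 3²=9, 4²=16, 5²=25, 6²=36, 7²≡2, 8²≡17, 9²≡34, 10²≡6, 11²≡27, 12²≡3, 13²≡28, 14²≡8, 15²≡37, 16²≡21, 17²≡7, 18²≡42, 19²≡32, 20²≡24, 21²≡18, 22²≡14, 23²≡12 (mod 47).
The residues are {1, 2, 3, 4, 6, 7, 8, 9, 12, 14, 16, 17, 18, 21, 24, 25, 27, 28, 32, 34, 36, 37, 42}; the non-residues are the remaining 23 nonzero classes.

5,10,11,13,15,19,20,22,23,26,29,30,31,33,35,38,39,40,41,43,44,45,46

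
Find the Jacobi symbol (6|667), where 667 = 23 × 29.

1

Pull out 2: since 667 ≡ 3 (mod 8), (2/667) = -1.
Reciprocity: 3 ≡ 3 and 667 ≡ 3 (mod 4), so (3/667) = −(667/3).
Reduce top mod 3: now compute (1/3).
Reached (1/3) = 1. Collecting the sign flips along the way, the symbol is +1.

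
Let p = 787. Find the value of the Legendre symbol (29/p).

Reciprocity: 29 ≡ 1 and 787 ≡ 3 (mod 4), so (29/787) = +(787/29).
Reduce top mod 29: now compute (4/29).
Pull out 2^2: since 29 ≡ 5 (mod 8), (2/29) = -1, so (2/29)^2 = +1.
Reached (1/29) = 1. Collecting the sign flips along the way, the symbol is +1.

1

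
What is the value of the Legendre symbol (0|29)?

0

Top reduces to 0: gcd > 1, so the symbol is 0.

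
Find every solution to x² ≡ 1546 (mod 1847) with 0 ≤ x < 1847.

519, 1328

Since 1847 ≡ 3 (mod 4), a square root of 1546 is 1546^((1847+1)/4) = 1546^462 mod 1847.
Repeated squaring: 1546^2≡98, 1546^4≡369, 1546^8≡1330, 1546^16≡1321, 1546^32≡1473, 1546^64≡1351, 1546^128≡365, 1546^256≡241 (mod 1847).
1546^462 = 1546^(256+128+64+8+4+2) ≡ 519 (mod 1847).
Check: 519² = 269361 ≡ 1546 (mod 1847). The two roots are 519 and 1328.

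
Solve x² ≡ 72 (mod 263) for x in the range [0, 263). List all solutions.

Since 263 ≡ 3 (mod 4), a square root of 72 is 72^((263+1)/4) = 72^66 mod 263.
Repeated squaring: 72^2≡187, 72^4≡253, 72^8≡100, 72^16≡6, 72^32≡36, 72^64≡244 (mod 263).
72^66 = 72^(64+2) ≡ 129 (mod 263).
Check: 129² = 16641 ≡ 72 (mod 263). The two roots are 129 and 134.

129, 134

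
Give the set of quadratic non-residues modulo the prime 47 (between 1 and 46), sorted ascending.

Square k = 1,…,23 (k and 47−k give the same square):
1²=1, 2²=4, 3²=9, 4²=16, 5²=25, 6²=36, 7²≡2, 8²≡17, 9²≡34, 10²≡6, 11²≡27, 12²≡3, 13²≡28, 14²≡8, 15²≡37, 16²≡21, 17²≡7, 18²≡42, 19²≡32, 20²≡24, 21²≡18, 22²≡14, 23²≡12 (mod 47).
The residues are {1, 2, 3, 4, 6, 7, 8, 9, 12, 14, 16, 17, 18, 21, 24, 25, 27, 28, 32, 34, 36, 37, 42}; the non-residues are the remaining 23 nonzero classes.

5,10,11,13,15,19,20,22,23,26,29,30,31,33,35,38,39,40,41,43,44,45,46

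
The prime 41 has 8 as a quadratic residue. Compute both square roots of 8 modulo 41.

7, 34

41 ≡ 1 (mod 4), so we find a root by search.
Trying successive values, 7² = 49 ≡ 8 (mod 41). The other root is 41 − 7 = 34.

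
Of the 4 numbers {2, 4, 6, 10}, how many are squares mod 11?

1

(2/11) = -1 → non-residue.
(4/11) = +1 → QR.
(6/11) = -1 → non-residue.
(10/11) = -1 → non-residue.
Total quadratic residues among the 4: 1.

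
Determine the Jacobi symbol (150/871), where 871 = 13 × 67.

Pull out 2: since 871 ≡ 7 (mod 8), (2/871) = +1.
Reciprocity: 75 ≡ 3 and 871 ≡ 3 (mod 4), so (75/871) = −(871/75).
Reduce top mod 75: now compute (46/75).
Pull out 2: since 75 ≡ 3 (mod 8), (2/75) = -1.
Reciprocity: 23 ≡ 3 and 75 ≡ 3 (mod 4), so (23/75) = −(75/23).
Reduce top mod 23: now compute (6/23).
Pull out 2: since 23 ≡ 7 (mod 8), (2/23) = +1.
Reciprocity: 3 ≡ 3 and 23 ≡ 3 (mod 4), so (3/23) = −(23/3).
Reduce top mod 3: now compute (2/3).
Pull out 2: since 3 ≡ 3 (mod 8), (2/3) = -1.
Reached (1/3) = 1. Collecting the sign flips along the way, the symbol is -1.

-1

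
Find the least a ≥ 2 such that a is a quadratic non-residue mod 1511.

(2/1511) = +1, so 2 is a residue.
(3/1511) = +1, so 3 is a residue.
(4/1511) = +1, so 4 is a residue.
(5/1511) = +1, so 5 is a residue.
(6/1511) = +1, so 6 is a residue.
(7/1511) = +1, so 7 is a residue.
(8/1511) = +1, so 8 is a residue.
(9/1511) = +1, so 9 is a residue.
(10/1511) = +1, so 10 is a residue.
(11/1511) = −1, so 11 is the smallest positive non-residue mod 1511.

11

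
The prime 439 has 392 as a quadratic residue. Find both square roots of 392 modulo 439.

Since 439 ≡ 3 (mod 4), a square root of 392 is 392^((439+1)/4) = 392^110 mod 439.
Repeated squaring: 392^2≡14, 392^4≡196, 392^8≡223, 392^16≡122, 392^32≡397, 392^64≡8 (mod 439).
392^110 = 392^(64+32+8+4+2) ≡ 145 (mod 439).
Check: 145² = 21025 ≡ 392 (mod 439). The two roots are 145 and 294.

145, 294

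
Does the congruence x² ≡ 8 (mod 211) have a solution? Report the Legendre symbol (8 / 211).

-1

Euler's criterion: (8/211) ≡ 8^105 (mod 211).
8^2 ≡ 64 (mod 211)
8^4 ≡ 87 (mod 211)
8^8 ≡ 184 (mod 211)
8^16 ≡ 96 (mod 211)
8^32 ≡ 143 (mod 211)
8^64 ≡ 193 (mod 211)
8^105 = 8^(64+32+8+1) ≡ 210 (mod 211).
Result is 210 ≡ −1, so (8/211) = −1.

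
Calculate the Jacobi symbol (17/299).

-1

Reciprocity: 17 ≡ 1 and 299 ≡ 3 (mod 4), so (17/299) = +(299/17).
Reduce top mod 17: now compute (10/17).
Pull out 2: since 17 ≡ 1 (mod 8), (2/17) = +1.
Reciprocity: 5 ≡ 1 and 17 ≡ 1 (mod 4), so (5/17) = +(17/5).
Reduce top mod 5: now compute (2/5).
Pull out 2: since 5 ≡ 5 (mod 8), (2/5) = -1.
Reached (1/5) = 1. Collecting the sign flips along the way, the symbol is -1.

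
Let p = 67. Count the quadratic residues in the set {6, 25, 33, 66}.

3

(6/67) = +1 → QR.
(25/67) = +1 → QR.
(33/67) = +1 → QR.
(66/67) = -1 → non-residue.
Total quadratic residues among the 4: 3.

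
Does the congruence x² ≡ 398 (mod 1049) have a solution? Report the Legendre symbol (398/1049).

-1

Euler's criterion: (398/1049) ≡ 398^524 (mod 1049).
398^2 ≡ 5 (mod 1049)
398^4 ≡ 25 (mod 1049)
398^8 ≡ 625 (mod 1049)
398^16 ≡ 397 (mod 1049)
398^32 ≡ 259 (mod 1049)
398^64 ≡ 994 (mod 1049)
398^128 ≡ 927 (mod 1049)
398^256 ≡ 198 (mod 1049)
398^512 ≡ 391 (mod 1049)
398^524 = 398^(512+8+4) ≡ 1048 (mod 1049).
Result is 1048 ≡ −1, so (398/1049) = −1.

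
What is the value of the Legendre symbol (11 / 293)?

-1

Euler's criterion: (11/293) ≡ 11^146 (mod 293).
11^2 ≡ 121 (mod 293)
11^4 ≡ 284 (mod 293)
11^8 ≡ 81 (mod 293)
11^16 ≡ 115 (mod 293)
11^32 ≡ 40 (mod 293)
11^64 ≡ 135 (mod 293)
11^128 ≡ 59 (mod 293)
11^146 = 11^(128+16+2) ≡ 292 (mod 293).
Result is 292 ≡ −1, so (11/293) = −1.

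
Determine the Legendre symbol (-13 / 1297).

First reduce: -13 ≡ 1284 (mod 1297).
Pull out 2^2: since 1297 ≡ 1 (mod 8), (2/1297) = +1, so (2/1297)^2 = +1.
Reciprocity: 321 ≡ 1 and 1297 ≡ 1 (mod 4), so (321/1297) = +(1297/321).
Reduce top mod 321: now compute (13/321).
Reciprocity: 13 ≡ 1 and 321 ≡ 1 (mod 4), so (13/321) = +(321/13).
Reduce top mod 13: now compute (9/13).
Reciprocity: 9 ≡ 1 and 13 ≡ 1 (mod 4), so (9/13) = +(13/9).
Reduce top mod 9: now compute (4/9).
Pull out 2^2: since 9 ≡ 1 (mod 8), (2/9) = +1, so (2/9)^2 = +1.
Reached (1/9) = 1. Collecting the sign flips along the way, the symbol is +1.

1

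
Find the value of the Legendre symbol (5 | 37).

Reciprocity: 5 ≡ 1 and 37 ≡ 1 (mod 4), so (5/37) = +(37/5).
Reduce top mod 5: now compute (2/5).
Pull out 2: since 5 ≡ 5 (mod 8), (2/5) = -1.
Reached (1/5) = 1. Collecting the sign flips along the way, the symbol is -1.

-1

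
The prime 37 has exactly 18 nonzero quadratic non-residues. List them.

2, 5, 6, 8, 13, 14, 15, 17, 18, 19, 20, 22, 23, 24, 29, 31, 32, 35

Square k = 1,…,18 (k and 37−k give the same square):
1²=1, 2²=4, 3²=9, 4²=16, 5²=25, 6²=36, 7²≡12, 8²≡27, 9²≡7, 10²≡26, 11²≡10, 12²≡33, 13²≡21, 14²≡11, 15²≡3, 16²≡34, 17²≡30, 18²≡28 (mod 37).
The residues are {1, 3, 4, 7, 9, 10, 11, 12, 16, 21, 25, 26, 27, 28, 30, 33, 34, 36}; the non-residues are the remaining 18 nonzero classes.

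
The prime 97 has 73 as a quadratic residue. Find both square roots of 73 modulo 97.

97 ≡ 1 (mod 4), so we find a root by search.
Trying successive values, 48² = 2304 ≡ 73 (mod 97). The other root is 97 − 48 = 49.

48, 49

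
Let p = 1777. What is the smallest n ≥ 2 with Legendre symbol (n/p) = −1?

(2/1777) = +1, so 2 is a residue.
(3/1777) = +1, so 3 is a residue.
(4/1777) = +1, so 4 is a residue.
(5/1777) = −1, so 5 is the smallest positive non-residue mod 1777.

5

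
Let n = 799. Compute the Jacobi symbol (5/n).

1

Reciprocity: 5 ≡ 1 and 799 ≡ 3 (mod 4), so (5/799) = +(799/5).
Reduce top mod 5: now compute (4/5).
Pull out 2^2: since 5 ≡ 5 (mod 8), (2/5) = -1, so (2/5)^2 = +1.
Reached (1/5) = 1. Collecting the sign flips along the way, the symbol is +1.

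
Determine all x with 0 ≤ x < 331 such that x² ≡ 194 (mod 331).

Since 331 ≡ 3 (mod 4), a square root of 194 is 194^((331+1)/4) = 194^83 mod 331.
Repeated squaring: 194^2≡233, 194^4≡5, 194^8≡25, 194^16≡294, 194^32≡45, 194^64≡39 (mod 331).
194^83 = 194^(64+16+2+1) ≡ 43 (mod 331).
Check: 43² = 1849 ≡ 194 (mod 331). The two roots are 43 and 288.

43, 288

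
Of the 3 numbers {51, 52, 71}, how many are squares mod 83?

(51/83) = +1 → QR.
(52/83) = -1 → non-residue.
(71/83) = -1 → non-residue.
Total quadratic residues among the 3: 1.

1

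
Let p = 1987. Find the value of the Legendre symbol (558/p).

Pull out 2: since 1987 ≡ 3 (mod 8), (2/1987) = -1.
Reciprocity: 279 ≡ 3 and 1987 ≡ 3 (mod 4), so (279/1987) = −(1987/279).
Reduce top mod 279: now compute (34/279).
Pull out 2: since 279 ≡ 7 (mod 8), (2/279) = +1.
Reciprocity: 17 ≡ 1 and 279 ≡ 3 (mod 4), so (17/279) = +(279/17).
Reduce top mod 17: now compute (7/17).
Reciprocity: 7 ≡ 3 and 17 ≡ 1 (mod 4), so (7/17) = +(17/7).
Reduce top mod 7: now compute (3/7).
Reciprocity: 3 ≡ 3 and 7 ≡ 3 (mod 4), so (3/7) = −(7/3).
Reduce top mod 3: now compute (1/3).
Reached (1/3) = 1. Collecting the sign flips along the way, the symbol is -1.

-1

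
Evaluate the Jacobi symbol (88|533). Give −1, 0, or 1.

-1

Pull out 2^3: since 533 ≡ 5 (mod 8), (2/533) = -1, so (2/533)^3 = -1.
Reciprocity: 11 ≡ 3 and 533 ≡ 1 (mod 4), so (11/533) = +(533/11).
Reduce top mod 11: now compute (5/11).
Reciprocity: 5 ≡ 1 and 11 ≡ 3 (mod 4), so (5/11) = +(11/5).
Reduce top mod 5: now compute (1/5).
Reached (1/5) = 1. Collecting the sign flips along the way, the symbol is -1.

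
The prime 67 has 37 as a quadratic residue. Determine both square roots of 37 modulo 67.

29, 38

Since 67 ≡ 3 (mod 4), a square root of 37 is 37^((67+1)/4) = 37^17 mod 67.
Repeated squaring: 37^2≡29, 37^4≡37, 37^8≡29, 37^16≡37 (mod 67).
37^17 = 37^(16+1) ≡ 29 (mod 67).
Check: 29² = 841 ≡ 37 (mod 67). The two roots are 29 and 38.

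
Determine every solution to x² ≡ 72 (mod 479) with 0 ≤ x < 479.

Since 479 ≡ 3 (mod 4), a square root of 72 is 72^((479+1)/4) = 72^120 mod 479.
Repeated squaring: 72^2≡394, 72^4≡40, 72^8≡163, 72^16≡224, 72^32≡360, 72^64≡270 (mod 479).
72^120 = 72^(64+32+16+8) ≡ 315 (mod 479).
Check: 315² = 99225 ≡ 72 (mod 479). The two roots are 164 and 315.

164, 315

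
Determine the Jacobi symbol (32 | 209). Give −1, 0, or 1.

Pull out 2^5: since 209 ≡ 1 (mod 8), (2/209) = +1, so (2/209)^5 = +1.
Reached (1/209) = 1. Collecting the sign flips along the way, the symbol is +1.

1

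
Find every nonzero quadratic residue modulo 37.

1 3 4 7 9 10 11 12 16 21 25 26 27 28 30 33 34 36

Square k = 1,…,18 (k and 37−k give the same square):
1²=1, 2²=4, 3²=9, 4²=16, 5²=25, 6²=36, 7²≡12, 8²≡27, 9²≡7, 10²≡26, 11²≡10, 12²≡33, 13²≡21, 14²≡11, 15²≡3, 16²≡34, 17²≡30, 18²≡28 (mod 37).
So the quadratic residues mod 37 are {1, 3, 4, 7, 9, 10, 11, 12, 16, 21, 25, 26, 27, 28, 30, 33, 34, 36}.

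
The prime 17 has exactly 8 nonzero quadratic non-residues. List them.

3,5,6,7,10,11,12,14

Square k = 1,…,8 (k and 17−k give the same square):
1²=1, 2²=4, 3²=9, 4²=16, 5²≡8, 6²≡2, 7²≡15, 8²≡13 (mod 17).
The residues are {1, 2, 4, 8, 9, 13, 15, 16}; the non-residues are the remaining 8 nonzero classes.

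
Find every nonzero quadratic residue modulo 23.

1, 2, 3, 4, 6, 8, 9, 12, 13, 16, 18

Square k = 1,…,11 (k and 23−k give the same square):
1²=1, 2²=4, 3²=9, 4²=16, 5²≡2, 6²≡13, 7²≡3, 8²≡18, 9²≡12, 10²≡8, 11²≡6 (mod 23).
So the quadratic residues mod 23 are {1, 2, 3, 4, 6, 8, 9, 12, 13, 16, 18}.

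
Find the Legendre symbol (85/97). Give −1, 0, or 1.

Euler's criterion: (85/97) ≡ 85^48 (mod 97).
85^2 ≡ 47 (mod 97)
85^4 ≡ 75 (mod 97)
85^8 ≡ 96 (mod 97)
85^16 ≡ 1 (mod 97)
85^32 ≡ 1 (mod 97)
85^48 = 85^(32+16) ≡ 1 (mod 97).
Result is 1, so (85/97) = 1.

1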